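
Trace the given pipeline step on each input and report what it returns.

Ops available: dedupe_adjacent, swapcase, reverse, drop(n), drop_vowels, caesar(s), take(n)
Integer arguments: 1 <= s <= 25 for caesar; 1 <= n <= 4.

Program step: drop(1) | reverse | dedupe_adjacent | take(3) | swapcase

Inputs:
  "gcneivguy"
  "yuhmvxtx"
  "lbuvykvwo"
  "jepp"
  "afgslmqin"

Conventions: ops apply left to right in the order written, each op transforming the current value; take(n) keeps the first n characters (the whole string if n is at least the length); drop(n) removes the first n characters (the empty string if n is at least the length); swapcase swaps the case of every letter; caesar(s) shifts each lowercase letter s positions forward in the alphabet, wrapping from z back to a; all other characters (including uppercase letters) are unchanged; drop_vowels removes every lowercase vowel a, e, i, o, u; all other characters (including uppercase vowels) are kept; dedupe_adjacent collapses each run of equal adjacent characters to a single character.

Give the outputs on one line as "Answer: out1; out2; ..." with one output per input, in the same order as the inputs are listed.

"YUG"; "XTX"; "OWV"; "PE"; "NIQ"

Execution, op by op:
  "gcneivguy" -> "cneivguy" -> "yugvienc" -> "yugvienc" -> "yug" -> "YUG"
  "yuhmvxtx" -> "uhmvxtx" -> "xtxvmhu" -> "xtxvmhu" -> "xtx" -> "XTX"
  "lbuvykvwo" -> "buvykvwo" -> "owvkyvub" -> "owvkyvub" -> "owv" -> "OWV"
  "jepp" -> "epp" -> "ppe" -> "pe" -> "pe" -> "PE"
  "afgslmqin" -> "fgslmqin" -> "niqmlsgf" -> "niqmlsgf" -> "niq" -> "NIQ"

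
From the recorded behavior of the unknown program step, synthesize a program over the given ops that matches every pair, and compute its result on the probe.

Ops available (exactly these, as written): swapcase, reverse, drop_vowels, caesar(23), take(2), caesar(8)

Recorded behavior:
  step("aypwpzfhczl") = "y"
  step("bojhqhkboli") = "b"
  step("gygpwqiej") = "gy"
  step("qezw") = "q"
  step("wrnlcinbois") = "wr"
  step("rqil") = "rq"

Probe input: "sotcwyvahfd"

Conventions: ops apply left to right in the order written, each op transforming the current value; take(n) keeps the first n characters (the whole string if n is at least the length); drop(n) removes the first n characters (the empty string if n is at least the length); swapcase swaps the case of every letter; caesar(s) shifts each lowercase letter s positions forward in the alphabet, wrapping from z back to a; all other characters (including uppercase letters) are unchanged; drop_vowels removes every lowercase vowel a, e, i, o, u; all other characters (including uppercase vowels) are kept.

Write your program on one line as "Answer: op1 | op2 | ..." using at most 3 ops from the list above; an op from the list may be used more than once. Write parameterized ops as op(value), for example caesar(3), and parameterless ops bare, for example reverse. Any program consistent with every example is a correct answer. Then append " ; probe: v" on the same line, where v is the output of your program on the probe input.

take(2) | drop_vowels ; probe: "s"

Check, running the answer program on each example:
  "aypwpzfhczl" -> "ay" -> "y"
  "bojhqhkboli" -> "bo" -> "b"
  "gygpwqiej" -> "gy" -> "gy"
  "qezw" -> "qe" -> "q"
  "wrnlcinbois" -> "wr" -> "wr"
  "rqil" -> "rq" -> "rq"
  probe: "sotcwyvahfd" -> "so" -> "s"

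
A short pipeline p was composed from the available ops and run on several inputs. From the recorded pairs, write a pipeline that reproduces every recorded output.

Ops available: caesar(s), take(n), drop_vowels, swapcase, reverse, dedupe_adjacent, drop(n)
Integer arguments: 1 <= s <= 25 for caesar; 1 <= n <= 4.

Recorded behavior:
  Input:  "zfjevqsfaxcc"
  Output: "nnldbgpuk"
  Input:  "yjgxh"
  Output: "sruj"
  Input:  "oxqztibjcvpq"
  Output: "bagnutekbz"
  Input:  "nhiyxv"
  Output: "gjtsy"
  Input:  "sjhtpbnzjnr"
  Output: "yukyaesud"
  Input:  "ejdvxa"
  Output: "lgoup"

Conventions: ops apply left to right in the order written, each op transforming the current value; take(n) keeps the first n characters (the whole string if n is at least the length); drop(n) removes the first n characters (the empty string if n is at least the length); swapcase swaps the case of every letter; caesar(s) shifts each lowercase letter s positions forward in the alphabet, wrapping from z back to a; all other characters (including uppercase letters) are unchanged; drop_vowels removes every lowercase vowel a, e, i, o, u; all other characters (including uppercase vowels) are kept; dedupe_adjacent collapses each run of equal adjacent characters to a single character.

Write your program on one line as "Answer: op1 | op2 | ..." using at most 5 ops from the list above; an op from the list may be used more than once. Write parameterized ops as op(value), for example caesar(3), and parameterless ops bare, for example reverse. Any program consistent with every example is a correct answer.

caesar(3) | drop_vowels | caesar(8) | reverse

Check, running the answer program on each example:
  "zfjevqsfaxcc" -> "cimhytvidaff" -> "cmhytvdff" -> "kupgbdlnn" -> "nnldbgpuk"
  "yjgxh" -> "bmjak" -> "bmjk" -> "jurs" -> "sruj"
  "oxqztibjcvpq" -> "ratcwlemfyst" -> "rtcwlmfyst" -> "zbketungab" -> "bagnutekbz"
  "nhiyxv" -> "qklbay" -> "qklby" -> "ystjg" -> "gjtsy"
  "sjhtpbnzjnr" -> "vmkwseqcmqu" -> "vmkwsqcmq" -> "duseaykuy" -> "yukyaesud"
  "ejdvxa" -> "hmgyad" -> "hmgyd" -> "puogl" -> "lgoup"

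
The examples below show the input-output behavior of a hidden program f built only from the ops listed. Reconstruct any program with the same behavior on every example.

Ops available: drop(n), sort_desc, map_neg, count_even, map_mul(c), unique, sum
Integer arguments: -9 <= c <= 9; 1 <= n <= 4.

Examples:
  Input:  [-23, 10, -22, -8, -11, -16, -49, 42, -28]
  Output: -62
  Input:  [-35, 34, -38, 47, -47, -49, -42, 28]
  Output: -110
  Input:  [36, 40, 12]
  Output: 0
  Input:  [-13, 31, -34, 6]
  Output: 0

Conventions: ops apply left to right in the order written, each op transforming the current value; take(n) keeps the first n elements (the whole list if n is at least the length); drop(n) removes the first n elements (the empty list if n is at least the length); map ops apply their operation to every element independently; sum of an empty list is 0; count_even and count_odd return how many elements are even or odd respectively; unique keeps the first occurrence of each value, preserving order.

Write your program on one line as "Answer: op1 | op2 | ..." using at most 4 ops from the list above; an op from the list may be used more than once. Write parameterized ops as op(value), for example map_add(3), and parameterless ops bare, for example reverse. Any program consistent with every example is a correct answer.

drop(2) | drop(2) | sum

Check, running the answer program on each example:
  [-23, 10, -22, -8, -11, -16, -49, 42, -28] -> [-22, -8, -11, -16, -49, 42, -28] -> [-11, -16, -49, 42, -28] -> -62
  [-35, 34, -38, 47, -47, -49, -42, 28] -> [-38, 47, -47, -49, -42, 28] -> [-47, -49, -42, 28] -> -110
  [36, 40, 12] -> [12] -> [] -> 0
  [-13, 31, -34, 6] -> [-34, 6] -> [] -> 0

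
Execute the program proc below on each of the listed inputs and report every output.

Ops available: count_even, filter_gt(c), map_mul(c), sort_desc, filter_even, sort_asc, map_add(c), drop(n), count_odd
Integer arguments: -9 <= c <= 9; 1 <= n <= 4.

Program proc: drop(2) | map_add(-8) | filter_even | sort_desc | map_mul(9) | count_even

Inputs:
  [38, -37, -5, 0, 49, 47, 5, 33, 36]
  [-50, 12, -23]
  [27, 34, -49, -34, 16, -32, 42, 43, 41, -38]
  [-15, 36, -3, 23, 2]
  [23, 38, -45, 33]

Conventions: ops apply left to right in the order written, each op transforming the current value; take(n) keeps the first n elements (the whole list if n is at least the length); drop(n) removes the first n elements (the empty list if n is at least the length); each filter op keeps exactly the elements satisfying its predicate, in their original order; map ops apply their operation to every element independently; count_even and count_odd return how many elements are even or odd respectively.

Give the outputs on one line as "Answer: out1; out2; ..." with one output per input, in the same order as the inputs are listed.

2; 0; 5; 1; 0

Execution, op by op:
  [38, -37, -5, 0, 49, 47, 5, 33, 36] -> [-5, 0, 49, 47, 5, 33, 36] -> [-13, -8, 41, 39, -3, 25, 28] -> [-8, 28] -> [28, -8] -> [252, -72] -> 2
  [-50, 12, -23] -> [-23] -> [-31] -> [] -> [] -> [] -> 0
  [27, 34, -49, -34, 16, -32, 42, 43, 41, -38] -> [-49, -34, 16, -32, 42, 43, 41, -38] -> [-57, -42, 8, -40, 34, 35, 33, -46] -> [-42, 8, -40, 34, -46] -> [34, 8, -40, -42, -46] -> [306, 72, -360, -378, -414] -> 5
  [-15, 36, -3, 23, 2] -> [-3, 23, 2] -> [-11, 15, -6] -> [-6] -> [-6] -> [-54] -> 1
  [23, 38, -45, 33] -> [-45, 33] -> [-53, 25] -> [] -> [] -> [] -> 0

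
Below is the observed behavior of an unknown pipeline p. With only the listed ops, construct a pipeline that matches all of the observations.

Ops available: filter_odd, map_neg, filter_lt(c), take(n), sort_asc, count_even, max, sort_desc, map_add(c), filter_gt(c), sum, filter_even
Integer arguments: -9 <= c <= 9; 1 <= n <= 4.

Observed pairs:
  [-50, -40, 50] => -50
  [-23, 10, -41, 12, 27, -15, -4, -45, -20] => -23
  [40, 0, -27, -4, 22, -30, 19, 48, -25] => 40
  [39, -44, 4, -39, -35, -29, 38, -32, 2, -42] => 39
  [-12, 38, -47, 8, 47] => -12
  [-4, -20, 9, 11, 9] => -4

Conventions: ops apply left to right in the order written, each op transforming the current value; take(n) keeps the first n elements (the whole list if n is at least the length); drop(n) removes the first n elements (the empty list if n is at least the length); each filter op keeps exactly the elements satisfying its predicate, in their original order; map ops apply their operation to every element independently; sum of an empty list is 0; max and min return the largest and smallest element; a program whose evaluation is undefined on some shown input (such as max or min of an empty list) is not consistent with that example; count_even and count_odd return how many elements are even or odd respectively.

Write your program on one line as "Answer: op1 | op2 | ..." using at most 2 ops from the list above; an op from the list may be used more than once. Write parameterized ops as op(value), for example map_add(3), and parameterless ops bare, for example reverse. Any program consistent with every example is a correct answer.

take(1) | max

Check, running the answer program on each example:
  [-50, -40, 50] -> [-50] -> -50
  [-23, 10, -41, 12, 27, -15, -4, -45, -20] -> [-23] -> -23
  [40, 0, -27, -4, 22, -30, 19, 48, -25] -> [40] -> 40
  [39, -44, 4, -39, -35, -29, 38, -32, 2, -42] -> [39] -> 39
  [-12, 38, -47, 8, 47] -> [-12] -> -12
  [-4, -20, 9, 11, 9] -> [-4] -> -4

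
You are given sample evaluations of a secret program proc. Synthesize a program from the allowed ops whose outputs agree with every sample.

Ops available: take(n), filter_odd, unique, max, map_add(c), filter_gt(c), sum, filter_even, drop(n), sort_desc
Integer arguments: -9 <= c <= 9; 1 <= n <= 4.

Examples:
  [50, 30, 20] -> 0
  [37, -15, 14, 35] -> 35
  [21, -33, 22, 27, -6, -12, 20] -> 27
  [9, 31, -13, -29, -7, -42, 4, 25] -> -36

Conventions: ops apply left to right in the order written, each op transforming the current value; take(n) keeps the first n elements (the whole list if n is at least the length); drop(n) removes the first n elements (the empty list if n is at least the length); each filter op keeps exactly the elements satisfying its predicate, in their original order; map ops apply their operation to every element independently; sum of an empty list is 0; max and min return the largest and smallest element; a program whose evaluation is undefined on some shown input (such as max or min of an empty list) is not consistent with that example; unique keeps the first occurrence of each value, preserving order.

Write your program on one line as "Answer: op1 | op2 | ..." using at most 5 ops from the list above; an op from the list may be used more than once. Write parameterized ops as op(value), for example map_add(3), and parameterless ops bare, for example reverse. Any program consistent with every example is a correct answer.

drop(3) | take(3) | sort_desc | filter_odd | sum

Check, running the answer program on each example:
  [50, 30, 20] -> [] -> [] -> [] -> [] -> 0
  [37, -15, 14, 35] -> [35] -> [35] -> [35] -> [35] -> 35
  [21, -33, 22, 27, -6, -12, 20] -> [27, -6, -12, 20] -> [27, -6, -12] -> [27, -6, -12] -> [27] -> 27
  [9, 31, -13, -29, -7, -42, 4, 25] -> [-29, -7, -42, 4, 25] -> [-29, -7, -42] -> [-7, -29, -42] -> [-7, -29] -> -36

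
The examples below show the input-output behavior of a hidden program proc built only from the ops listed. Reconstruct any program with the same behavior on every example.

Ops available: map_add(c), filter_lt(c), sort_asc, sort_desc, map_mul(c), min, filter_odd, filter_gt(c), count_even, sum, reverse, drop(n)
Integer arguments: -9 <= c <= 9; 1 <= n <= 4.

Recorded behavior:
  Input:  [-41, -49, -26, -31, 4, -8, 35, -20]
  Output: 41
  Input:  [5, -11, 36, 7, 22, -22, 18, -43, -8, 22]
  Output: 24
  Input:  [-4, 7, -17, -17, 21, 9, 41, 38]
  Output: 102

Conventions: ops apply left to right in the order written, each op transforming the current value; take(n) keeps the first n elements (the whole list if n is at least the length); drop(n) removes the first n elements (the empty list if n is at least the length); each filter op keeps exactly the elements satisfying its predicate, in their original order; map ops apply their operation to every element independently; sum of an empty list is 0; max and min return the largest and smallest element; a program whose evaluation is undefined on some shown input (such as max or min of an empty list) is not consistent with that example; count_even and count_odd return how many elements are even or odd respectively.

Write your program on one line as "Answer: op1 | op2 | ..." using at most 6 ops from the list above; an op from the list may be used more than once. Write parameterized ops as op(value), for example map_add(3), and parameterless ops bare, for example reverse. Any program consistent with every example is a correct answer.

filter_gt(-3) | map_add(6) | reverse | filter_odd | sum

Check, running the answer program on each example:
  [-41, -49, -26, -31, 4, -8, 35, -20] -> [4, 35] -> [10, 41] -> [41, 10] -> [41] -> 41
  [5, -11, 36, 7, 22, -22, 18, -43, -8, 22] -> [5, 36, 7, 22, 18, 22] -> [11, 42, 13, 28, 24, 28] -> [28, 24, 28, 13, 42, 11] -> [13, 11] -> 24
  [-4, 7, -17, -17, 21, 9, 41, 38] -> [7, 21, 9, 41, 38] -> [13, 27, 15, 47, 44] -> [44, 47, 15, 27, 13] -> [47, 15, 27, 13] -> 102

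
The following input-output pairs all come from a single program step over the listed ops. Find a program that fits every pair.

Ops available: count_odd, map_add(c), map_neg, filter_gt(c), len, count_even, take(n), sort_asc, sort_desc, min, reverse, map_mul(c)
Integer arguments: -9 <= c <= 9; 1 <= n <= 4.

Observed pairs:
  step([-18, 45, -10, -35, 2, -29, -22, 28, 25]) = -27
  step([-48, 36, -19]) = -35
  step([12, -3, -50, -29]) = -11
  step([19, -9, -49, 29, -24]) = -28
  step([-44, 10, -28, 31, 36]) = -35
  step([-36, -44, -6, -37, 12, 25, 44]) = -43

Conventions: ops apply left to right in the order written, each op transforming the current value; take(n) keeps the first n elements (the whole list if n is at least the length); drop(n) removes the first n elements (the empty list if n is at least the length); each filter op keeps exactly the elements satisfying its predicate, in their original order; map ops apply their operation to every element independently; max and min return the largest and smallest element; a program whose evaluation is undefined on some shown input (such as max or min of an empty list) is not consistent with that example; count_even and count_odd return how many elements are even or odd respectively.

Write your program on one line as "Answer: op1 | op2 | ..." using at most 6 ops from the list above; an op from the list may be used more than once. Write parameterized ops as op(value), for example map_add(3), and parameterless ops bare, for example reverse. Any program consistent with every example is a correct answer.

reverse | take(4) | map_add(4) | map_add(-5) | map_neg | min

Check, running the answer program on each example:
  [-18, 45, -10, -35, 2, -29, -22, 28, 25] -> [25, 28, -22, -29, 2, -35, -10, 45, -18] -> [25, 28, -22, -29] -> [29, 32, -18, -25] -> [24, 27, -23, -30] -> [-24, -27, 23, 30] -> -27
  [-48, 36, -19] -> [-19, 36, -48] -> [-19, 36, -48] -> [-15, 40, -44] -> [-20, 35, -49] -> [20, -35, 49] -> -35
  [12, -3, -50, -29] -> [-29, -50, -3, 12] -> [-29, -50, -3, 12] -> [-25, -46, 1, 16] -> [-30, -51, -4, 11] -> [30, 51, 4, -11] -> -11
  [19, -9, -49, 29, -24] -> [-24, 29, -49, -9, 19] -> [-24, 29, -49, -9] -> [-20, 33, -45, -5] -> [-25, 28, -50, -10] -> [25, -28, 50, 10] -> -28
  [-44, 10, -28, 31, 36] -> [36, 31, -28, 10, -44] -> [36, 31, -28, 10] -> [40, 35, -24, 14] -> [35, 30, -29, 9] -> [-35, -30, 29, -9] -> -35
  [-36, -44, -6, -37, 12, 25, 44] -> [44, 25, 12, -37, -6, -44, -36] -> [44, 25, 12, -37] -> [48, 29, 16, -33] -> [43, 24, 11, -38] -> [-43, -24, -11, 38] -> -43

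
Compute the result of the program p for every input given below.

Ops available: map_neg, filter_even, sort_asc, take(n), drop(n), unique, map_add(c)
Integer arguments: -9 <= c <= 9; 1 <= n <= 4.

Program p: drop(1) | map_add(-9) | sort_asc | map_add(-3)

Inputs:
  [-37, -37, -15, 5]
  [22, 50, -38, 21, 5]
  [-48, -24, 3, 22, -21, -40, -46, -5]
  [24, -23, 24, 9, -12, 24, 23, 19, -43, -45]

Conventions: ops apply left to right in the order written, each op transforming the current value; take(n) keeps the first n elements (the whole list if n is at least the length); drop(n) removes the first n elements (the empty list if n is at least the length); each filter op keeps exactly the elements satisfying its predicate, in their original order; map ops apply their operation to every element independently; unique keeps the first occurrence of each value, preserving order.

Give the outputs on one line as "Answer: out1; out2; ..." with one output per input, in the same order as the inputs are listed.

Execution, op by op:
  [-37, -37, -15, 5] -> [-37, -15, 5] -> [-46, -24, -4] -> [-46, -24, -4] -> [-49, -27, -7]
  [22, 50, -38, 21, 5] -> [50, -38, 21, 5] -> [41, -47, 12, -4] -> [-47, -4, 12, 41] -> [-50, -7, 9, 38]
  [-48, -24, 3, 22, -21, -40, -46, -5] -> [-24, 3, 22, -21, -40, -46, -5] -> [-33, -6, 13, -30, -49, -55, -14] -> [-55, -49, -33, -30, -14, -6, 13] -> [-58, -52, -36, -33, -17, -9, 10]
  [24, -23, 24, 9, -12, 24, 23, 19, -43, -45] -> [-23, 24, 9, -12, 24, 23, 19, -43, -45] -> [-32, 15, 0, -21, 15, 14, 10, -52, -54] -> [-54, -52, -32, -21, 0, 10, 14, 15, 15] -> [-57, -55, -35, -24, -3, 7, 11, 12, 12]

[-49, -27, -7]; [-50, -7, 9, 38]; [-58, -52, -36, -33, -17, -9, 10]; [-57, -55, -35, -24, -3, 7, 11, 12, 12]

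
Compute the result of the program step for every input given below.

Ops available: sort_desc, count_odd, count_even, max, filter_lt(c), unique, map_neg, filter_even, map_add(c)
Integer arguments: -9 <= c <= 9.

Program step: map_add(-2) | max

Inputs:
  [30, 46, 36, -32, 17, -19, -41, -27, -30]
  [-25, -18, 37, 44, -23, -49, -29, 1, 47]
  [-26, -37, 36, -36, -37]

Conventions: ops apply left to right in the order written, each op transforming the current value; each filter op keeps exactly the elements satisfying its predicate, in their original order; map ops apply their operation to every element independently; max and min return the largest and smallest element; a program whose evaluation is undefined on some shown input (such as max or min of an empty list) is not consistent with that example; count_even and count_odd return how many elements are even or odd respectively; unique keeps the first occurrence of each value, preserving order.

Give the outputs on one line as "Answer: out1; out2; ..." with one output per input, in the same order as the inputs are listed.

Execution, op by op:
  [30, 46, 36, -32, 17, -19, -41, -27, -30] -> [28, 44, 34, -34, 15, -21, -43, -29, -32] -> 44
  [-25, -18, 37, 44, -23, -49, -29, 1, 47] -> [-27, -20, 35, 42, -25, -51, -31, -1, 45] -> 45
  [-26, -37, 36, -36, -37] -> [-28, -39, 34, -38, -39] -> 34

44; 45; 34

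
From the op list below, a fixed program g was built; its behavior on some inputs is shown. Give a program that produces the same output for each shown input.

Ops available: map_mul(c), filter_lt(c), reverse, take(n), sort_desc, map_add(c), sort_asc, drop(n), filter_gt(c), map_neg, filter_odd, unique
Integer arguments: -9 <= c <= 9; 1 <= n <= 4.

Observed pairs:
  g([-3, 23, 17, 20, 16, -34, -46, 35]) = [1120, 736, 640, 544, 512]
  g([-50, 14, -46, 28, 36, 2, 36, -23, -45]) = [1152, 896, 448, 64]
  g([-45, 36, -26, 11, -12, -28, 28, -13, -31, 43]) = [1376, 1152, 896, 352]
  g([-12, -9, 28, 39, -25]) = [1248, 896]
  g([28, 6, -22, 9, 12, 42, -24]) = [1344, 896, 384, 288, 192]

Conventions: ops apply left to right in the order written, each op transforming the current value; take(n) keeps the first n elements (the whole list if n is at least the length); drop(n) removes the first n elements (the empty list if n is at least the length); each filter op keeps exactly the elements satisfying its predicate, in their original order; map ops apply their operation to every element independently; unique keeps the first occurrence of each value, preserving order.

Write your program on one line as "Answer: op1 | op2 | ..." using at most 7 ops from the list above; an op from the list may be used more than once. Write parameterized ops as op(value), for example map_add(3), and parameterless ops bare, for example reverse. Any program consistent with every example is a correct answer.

sort_asc | unique | map_mul(4) | filter_gt(6) | reverse | map_mul(8)

Check, running the answer program on each example:
  [-3, 23, 17, 20, 16, -34, -46, 35] -> [-46, -34, -3, 16, 17, 20, 23, 35] -> [-46, -34, -3, 16, 17, 20, 23, 35] -> [-184, -136, -12, 64, 68, 80, 92, 140] -> [64, 68, 80, 92, 140] -> [140, 92, 80, 68, 64] -> [1120, 736, 640, 544, 512]
  [-50, 14, -46, 28, 36, 2, 36, -23, -45] -> [-50, -46, -45, -23, 2, 14, 28, 36, 36] -> [-50, -46, -45, -23, 2, 14, 28, 36] -> [-200, -184, -180, -92, 8, 56, 112, 144] -> [8, 56, 112, 144] -> [144, 112, 56, 8] -> [1152, 896, 448, 64]
  [-45, 36, -26, 11, -12, -28, 28, -13, -31, 43] -> [-45, -31, -28, -26, -13, -12, 11, 28, 36, 43] -> [-45, -31, -28, -26, -13, -12, 11, 28, 36, 43] -> [-180, -124, -112, -104, -52, -48, 44, 112, 144, 172] -> [44, 112, 144, 172] -> [172, 144, 112, 44] -> [1376, 1152, 896, 352]
  [-12, -9, 28, 39, -25] -> [-25, -12, -9, 28, 39] -> [-25, -12, -9, 28, 39] -> [-100, -48, -36, 112, 156] -> [112, 156] -> [156, 112] -> [1248, 896]
  [28, 6, -22, 9, 12, 42, -24] -> [-24, -22, 6, 9, 12, 28, 42] -> [-24, -22, 6, 9, 12, 28, 42] -> [-96, -88, 24, 36, 48, 112, 168] -> [24, 36, 48, 112, 168] -> [168, 112, 48, 36, 24] -> [1344, 896, 384, 288, 192]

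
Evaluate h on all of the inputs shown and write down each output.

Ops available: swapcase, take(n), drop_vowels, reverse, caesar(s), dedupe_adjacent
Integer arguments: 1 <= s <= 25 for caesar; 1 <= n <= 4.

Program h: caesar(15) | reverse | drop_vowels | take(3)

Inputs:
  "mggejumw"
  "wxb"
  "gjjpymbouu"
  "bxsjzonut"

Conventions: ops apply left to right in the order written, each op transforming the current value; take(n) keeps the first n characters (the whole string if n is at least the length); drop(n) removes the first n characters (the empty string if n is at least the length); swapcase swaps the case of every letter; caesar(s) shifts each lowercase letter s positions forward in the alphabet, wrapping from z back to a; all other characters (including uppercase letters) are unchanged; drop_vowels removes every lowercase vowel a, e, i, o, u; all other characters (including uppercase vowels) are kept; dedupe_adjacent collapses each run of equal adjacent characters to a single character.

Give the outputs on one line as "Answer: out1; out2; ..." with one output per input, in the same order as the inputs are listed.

Execution, op by op:
  "mggejumw" -> "bvvtyjbl" -> "lbjytvvb" -> "lbjytvvb" -> "lbj"
  "wxb" -> "lmq" -> "qml" -> "qml" -> "qml"
  "gjjpymbouu" -> "vyyenbqdjj" -> "jjdqbneyyv" -> "jjdqbnyyv" -> "jjd"
  "bxsjzonut" -> "qmhyodcji" -> "ijcdoyhmq" -> "jcdyhmq" -> "jcd"

"lbj"; "qml"; "jjd"; "jcd"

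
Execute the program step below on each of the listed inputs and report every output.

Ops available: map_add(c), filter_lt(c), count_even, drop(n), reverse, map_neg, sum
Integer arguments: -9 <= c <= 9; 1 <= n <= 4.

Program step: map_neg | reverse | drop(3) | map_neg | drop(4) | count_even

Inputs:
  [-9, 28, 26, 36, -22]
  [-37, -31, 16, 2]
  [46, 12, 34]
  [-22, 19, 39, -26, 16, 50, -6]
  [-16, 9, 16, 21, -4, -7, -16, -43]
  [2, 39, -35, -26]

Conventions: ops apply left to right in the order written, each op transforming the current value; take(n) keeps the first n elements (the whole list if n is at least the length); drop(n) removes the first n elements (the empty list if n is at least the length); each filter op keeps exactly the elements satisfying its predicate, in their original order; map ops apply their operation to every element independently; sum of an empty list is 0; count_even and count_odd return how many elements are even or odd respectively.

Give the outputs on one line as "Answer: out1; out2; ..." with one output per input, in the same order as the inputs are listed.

Execution, op by op:
  [-9, 28, 26, 36, -22] -> [9, -28, -26, -36, 22] -> [22, -36, -26, -28, 9] -> [-28, 9] -> [28, -9] -> [] -> 0
  [-37, -31, 16, 2] -> [37, 31, -16, -2] -> [-2, -16, 31, 37] -> [37] -> [-37] -> [] -> 0
  [46, 12, 34] -> [-46, -12, -34] -> [-34, -12, -46] -> [] -> [] -> [] -> 0
  [-22, 19, 39, -26, 16, 50, -6] -> [22, -19, -39, 26, -16, -50, 6] -> [6, -50, -16, 26, -39, -19, 22] -> [26, -39, -19, 22] -> [-26, 39, 19, -22] -> [] -> 0
  [-16, 9, 16, 21, -4, -7, -16, -43] -> [16, -9, -16, -21, 4, 7, 16, 43] -> [43, 16, 7, 4, -21, -16, -9, 16] -> [4, -21, -16, -9, 16] -> [-4, 21, 16, 9, -16] -> [-16] -> 1
  [2, 39, -35, -26] -> [-2, -39, 35, 26] -> [26, 35, -39, -2] -> [-2] -> [2] -> [] -> 0

0; 0; 0; 0; 1; 0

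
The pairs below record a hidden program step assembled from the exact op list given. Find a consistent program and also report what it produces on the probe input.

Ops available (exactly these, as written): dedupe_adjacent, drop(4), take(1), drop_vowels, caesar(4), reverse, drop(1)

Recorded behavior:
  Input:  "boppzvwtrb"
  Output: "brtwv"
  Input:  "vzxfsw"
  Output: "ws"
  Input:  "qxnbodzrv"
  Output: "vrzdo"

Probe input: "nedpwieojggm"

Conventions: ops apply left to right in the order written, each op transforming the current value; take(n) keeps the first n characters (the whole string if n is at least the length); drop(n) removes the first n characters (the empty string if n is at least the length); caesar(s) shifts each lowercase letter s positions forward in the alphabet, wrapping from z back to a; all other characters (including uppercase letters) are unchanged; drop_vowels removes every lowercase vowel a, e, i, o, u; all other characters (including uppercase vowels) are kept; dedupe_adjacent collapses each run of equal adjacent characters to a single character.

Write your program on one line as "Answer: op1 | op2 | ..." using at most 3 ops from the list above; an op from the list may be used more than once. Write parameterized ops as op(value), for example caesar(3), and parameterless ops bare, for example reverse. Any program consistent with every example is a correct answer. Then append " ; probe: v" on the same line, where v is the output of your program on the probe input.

dedupe_adjacent | drop(4) | reverse ; probe: "mgjoeiw"

Check, running the answer program on each example:
  "boppzvwtrb" -> "bopzvwtrb" -> "vwtrb" -> "brtwv"
  "vzxfsw" -> "vzxfsw" -> "sw" -> "ws"
  "qxnbodzrv" -> "qxnbodzrv" -> "odzrv" -> "vrzdo"
  probe: "nedpwieojggm" -> "nedpwieojgm" -> "wieojgm" -> "mgjoeiw"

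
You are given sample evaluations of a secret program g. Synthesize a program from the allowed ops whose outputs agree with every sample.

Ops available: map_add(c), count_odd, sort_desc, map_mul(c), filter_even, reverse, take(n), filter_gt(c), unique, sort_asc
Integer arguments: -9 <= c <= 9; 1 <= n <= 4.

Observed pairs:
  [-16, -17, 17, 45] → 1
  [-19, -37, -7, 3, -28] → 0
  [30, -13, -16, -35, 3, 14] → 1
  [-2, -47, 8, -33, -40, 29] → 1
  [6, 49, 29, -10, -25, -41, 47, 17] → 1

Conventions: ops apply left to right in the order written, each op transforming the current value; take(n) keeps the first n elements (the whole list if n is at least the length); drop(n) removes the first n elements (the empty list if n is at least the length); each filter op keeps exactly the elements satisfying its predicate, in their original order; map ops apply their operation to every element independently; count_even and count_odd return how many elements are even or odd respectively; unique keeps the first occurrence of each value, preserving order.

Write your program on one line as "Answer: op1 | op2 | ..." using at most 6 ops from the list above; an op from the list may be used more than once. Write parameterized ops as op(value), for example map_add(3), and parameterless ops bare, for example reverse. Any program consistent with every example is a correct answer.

map_mul(-5) | take(2) | sort_asc | map_add(5) | reverse | count_odd

Check, running the answer program on each example:
  [-16, -17, 17, 45] -> [80, 85, -85, -225] -> [80, 85] -> [80, 85] -> [85, 90] -> [90, 85] -> 1
  [-19, -37, -7, 3, -28] -> [95, 185, 35, -15, 140] -> [95, 185] -> [95, 185] -> [100, 190] -> [190, 100] -> 0
  [30, -13, -16, -35, 3, 14] -> [-150, 65, 80, 175, -15, -70] -> [-150, 65] -> [-150, 65] -> [-145, 70] -> [70, -145] -> 1
  [-2, -47, 8, -33, -40, 29] -> [10, 235, -40, 165, 200, -145] -> [10, 235] -> [10, 235] -> [15, 240] -> [240, 15] -> 1
  [6, 49, 29, -10, -25, -41, 47, 17] -> [-30, -245, -145, 50, 125, 205, -235, -85] -> [-30, -245] -> [-245, -30] -> [-240, -25] -> [-25, -240] -> 1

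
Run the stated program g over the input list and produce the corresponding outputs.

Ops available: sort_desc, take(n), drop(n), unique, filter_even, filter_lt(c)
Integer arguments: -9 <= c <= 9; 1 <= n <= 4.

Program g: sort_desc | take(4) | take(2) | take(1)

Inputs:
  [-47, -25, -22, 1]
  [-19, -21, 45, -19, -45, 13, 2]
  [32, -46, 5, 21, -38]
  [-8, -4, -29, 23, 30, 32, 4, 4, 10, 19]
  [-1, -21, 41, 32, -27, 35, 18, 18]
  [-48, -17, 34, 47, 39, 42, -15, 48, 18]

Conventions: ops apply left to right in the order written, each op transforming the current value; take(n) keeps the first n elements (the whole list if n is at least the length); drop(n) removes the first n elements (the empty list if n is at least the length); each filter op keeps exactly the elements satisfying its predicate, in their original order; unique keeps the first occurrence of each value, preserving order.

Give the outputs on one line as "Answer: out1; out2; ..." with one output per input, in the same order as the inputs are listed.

[1]; [45]; [32]; [32]; [41]; [48]

Execution, op by op:
  [-47, -25, -22, 1] -> [1, -22, -25, -47] -> [1, -22, -25, -47] -> [1, -22] -> [1]
  [-19, -21, 45, -19, -45, 13, 2] -> [45, 13, 2, -19, -19, -21, -45] -> [45, 13, 2, -19] -> [45, 13] -> [45]
  [32, -46, 5, 21, -38] -> [32, 21, 5, -38, -46] -> [32, 21, 5, -38] -> [32, 21] -> [32]
  [-8, -4, -29, 23, 30, 32, 4, 4, 10, 19] -> [32, 30, 23, 19, 10, 4, 4, -4, -8, -29] -> [32, 30, 23, 19] -> [32, 30] -> [32]
  [-1, -21, 41, 32, -27, 35, 18, 18] -> [41, 35, 32, 18, 18, -1, -21, -27] -> [41, 35, 32, 18] -> [41, 35] -> [41]
  [-48, -17, 34, 47, 39, 42, -15, 48, 18] -> [48, 47, 42, 39, 34, 18, -15, -17, -48] -> [48, 47, 42, 39] -> [48, 47] -> [48]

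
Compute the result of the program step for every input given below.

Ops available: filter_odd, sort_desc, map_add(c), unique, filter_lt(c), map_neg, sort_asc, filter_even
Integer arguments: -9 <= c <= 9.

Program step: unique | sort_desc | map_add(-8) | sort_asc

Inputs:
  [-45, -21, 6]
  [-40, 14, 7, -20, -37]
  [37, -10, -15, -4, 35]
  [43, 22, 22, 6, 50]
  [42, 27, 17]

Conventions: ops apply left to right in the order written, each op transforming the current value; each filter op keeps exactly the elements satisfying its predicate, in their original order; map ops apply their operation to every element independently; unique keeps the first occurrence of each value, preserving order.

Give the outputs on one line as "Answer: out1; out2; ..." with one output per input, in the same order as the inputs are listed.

Execution, op by op:
  [-45, -21, 6] -> [-45, -21, 6] -> [6, -21, -45] -> [-2, -29, -53] -> [-53, -29, -2]
  [-40, 14, 7, -20, -37] -> [-40, 14, 7, -20, -37] -> [14, 7, -20, -37, -40] -> [6, -1, -28, -45, -48] -> [-48, -45, -28, -1, 6]
  [37, -10, -15, -4, 35] -> [37, -10, -15, -4, 35] -> [37, 35, -4, -10, -15] -> [29, 27, -12, -18, -23] -> [-23, -18, -12, 27, 29]
  [43, 22, 22, 6, 50] -> [43, 22, 6, 50] -> [50, 43, 22, 6] -> [42, 35, 14, -2] -> [-2, 14, 35, 42]
  [42, 27, 17] -> [42, 27, 17] -> [42, 27, 17] -> [34, 19, 9] -> [9, 19, 34]

[-53, -29, -2]; [-48, -45, -28, -1, 6]; [-23, -18, -12, 27, 29]; [-2, 14, 35, 42]; [9, 19, 34]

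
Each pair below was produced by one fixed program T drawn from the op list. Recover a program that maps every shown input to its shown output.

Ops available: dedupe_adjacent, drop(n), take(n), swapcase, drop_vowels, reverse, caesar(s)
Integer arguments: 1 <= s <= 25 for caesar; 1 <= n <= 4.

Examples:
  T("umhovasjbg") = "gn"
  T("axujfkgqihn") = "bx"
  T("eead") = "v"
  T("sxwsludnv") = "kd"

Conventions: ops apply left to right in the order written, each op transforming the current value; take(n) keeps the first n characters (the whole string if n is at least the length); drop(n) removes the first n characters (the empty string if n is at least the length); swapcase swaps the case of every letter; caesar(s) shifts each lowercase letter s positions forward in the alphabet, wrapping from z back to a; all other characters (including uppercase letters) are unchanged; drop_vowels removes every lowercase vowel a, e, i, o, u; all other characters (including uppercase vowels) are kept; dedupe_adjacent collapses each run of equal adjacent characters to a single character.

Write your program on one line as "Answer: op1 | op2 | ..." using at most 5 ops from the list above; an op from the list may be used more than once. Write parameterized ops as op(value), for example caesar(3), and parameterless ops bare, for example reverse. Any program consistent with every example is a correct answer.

drop(2) | caesar(18) | take(3) | drop(1)

Check, running the answer program on each example:
  "umhovasjbg" -> "hovasjbg" -> "zgnskbty" -> "zgn" -> "gn"
  "axujfkgqihn" -> "ujfkgqihn" -> "mbxcyiazf" -> "mbx" -> "bx"
  "eead" -> "ad" -> "sv" -> "sv" -> "v"
  "sxwsludnv" -> "wsludnv" -> "okdmvfn" -> "okd" -> "kd"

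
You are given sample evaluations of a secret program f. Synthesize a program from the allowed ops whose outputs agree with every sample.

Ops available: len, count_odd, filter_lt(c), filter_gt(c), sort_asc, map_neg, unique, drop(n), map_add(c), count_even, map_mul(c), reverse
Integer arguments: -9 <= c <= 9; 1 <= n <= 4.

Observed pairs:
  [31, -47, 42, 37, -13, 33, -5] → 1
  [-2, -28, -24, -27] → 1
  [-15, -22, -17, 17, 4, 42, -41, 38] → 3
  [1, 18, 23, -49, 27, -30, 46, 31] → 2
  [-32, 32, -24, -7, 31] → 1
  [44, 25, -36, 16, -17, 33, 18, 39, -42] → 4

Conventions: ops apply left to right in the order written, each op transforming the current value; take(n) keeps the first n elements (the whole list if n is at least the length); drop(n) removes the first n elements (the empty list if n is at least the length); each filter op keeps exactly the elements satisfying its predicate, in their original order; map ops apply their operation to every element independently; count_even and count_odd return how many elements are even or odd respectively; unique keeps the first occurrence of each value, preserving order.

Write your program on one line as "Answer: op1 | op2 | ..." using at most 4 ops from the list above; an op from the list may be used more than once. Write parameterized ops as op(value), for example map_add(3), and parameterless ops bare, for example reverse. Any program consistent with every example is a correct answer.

drop(2) | map_mul(-3) | count_even

Check, running the answer program on each example:
  [31, -47, 42, 37, -13, 33, -5] -> [42, 37, -13, 33, -5] -> [-126, -111, 39, -99, 15] -> 1
  [-2, -28, -24, -27] -> [-24, -27] -> [72, 81] -> 1
  [-15, -22, -17, 17, 4, 42, -41, 38] -> [-17, 17, 4, 42, -41, 38] -> [51, -51, -12, -126, 123, -114] -> 3
  [1, 18, 23, -49, 27, -30, 46, 31] -> [23, -49, 27, -30, 46, 31] -> [-69, 147, -81, 90, -138, -93] -> 2
  [-32, 32, -24, -7, 31] -> [-24, -7, 31] -> [72, 21, -93] -> 1
  [44, 25, -36, 16, -17, 33, 18, 39, -42] -> [-36, 16, -17, 33, 18, 39, -42] -> [108, -48, 51, -99, -54, -117, 126] -> 4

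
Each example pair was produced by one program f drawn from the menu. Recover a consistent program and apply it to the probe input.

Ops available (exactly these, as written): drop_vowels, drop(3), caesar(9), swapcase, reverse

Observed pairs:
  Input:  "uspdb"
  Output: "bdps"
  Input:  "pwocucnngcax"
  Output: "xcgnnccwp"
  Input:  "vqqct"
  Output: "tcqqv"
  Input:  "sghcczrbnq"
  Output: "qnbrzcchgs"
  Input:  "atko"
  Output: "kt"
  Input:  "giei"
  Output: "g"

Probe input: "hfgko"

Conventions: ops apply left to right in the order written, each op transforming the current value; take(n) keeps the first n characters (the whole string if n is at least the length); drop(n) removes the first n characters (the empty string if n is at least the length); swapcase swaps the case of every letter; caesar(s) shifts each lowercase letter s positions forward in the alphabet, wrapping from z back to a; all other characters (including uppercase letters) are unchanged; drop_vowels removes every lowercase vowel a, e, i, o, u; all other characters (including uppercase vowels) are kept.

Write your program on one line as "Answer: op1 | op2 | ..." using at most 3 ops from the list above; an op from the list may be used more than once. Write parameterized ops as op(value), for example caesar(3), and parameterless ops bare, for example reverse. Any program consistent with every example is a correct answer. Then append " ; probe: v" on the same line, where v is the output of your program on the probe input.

drop_vowels | reverse ; probe: "kgfh"

Check, running the answer program on each example:
  "uspdb" -> "spdb" -> "bdps"
  "pwocucnngcax" -> "pwccnngcx" -> "xcgnnccwp"
  "vqqct" -> "vqqct" -> "tcqqv"
  "sghcczrbnq" -> "sghcczrbnq" -> "qnbrzcchgs"
  "atko" -> "tk" -> "kt"
  "giei" -> "g" -> "g"
  probe: "hfgko" -> "hfgk" -> "kgfh"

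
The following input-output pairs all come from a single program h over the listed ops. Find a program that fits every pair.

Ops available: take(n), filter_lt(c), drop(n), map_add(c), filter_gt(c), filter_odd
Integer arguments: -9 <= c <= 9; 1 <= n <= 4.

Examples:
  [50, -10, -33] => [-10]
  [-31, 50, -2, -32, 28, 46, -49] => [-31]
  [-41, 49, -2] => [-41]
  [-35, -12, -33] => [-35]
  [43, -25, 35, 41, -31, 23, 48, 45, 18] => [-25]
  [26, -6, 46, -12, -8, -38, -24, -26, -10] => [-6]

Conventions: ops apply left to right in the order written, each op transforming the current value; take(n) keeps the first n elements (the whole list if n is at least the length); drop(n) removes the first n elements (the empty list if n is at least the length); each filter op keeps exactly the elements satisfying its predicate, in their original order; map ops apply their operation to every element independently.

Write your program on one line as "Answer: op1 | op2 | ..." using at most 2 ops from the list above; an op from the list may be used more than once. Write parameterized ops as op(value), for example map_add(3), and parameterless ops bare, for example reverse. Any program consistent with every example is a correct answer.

filter_lt(0) | take(1)

Check, running the answer program on each example:
  [50, -10, -33] -> [-10, -33] -> [-10]
  [-31, 50, -2, -32, 28, 46, -49] -> [-31, -2, -32, -49] -> [-31]
  [-41, 49, -2] -> [-41, -2] -> [-41]
  [-35, -12, -33] -> [-35, -12, -33] -> [-35]
  [43, -25, 35, 41, -31, 23, 48, 45, 18] -> [-25, -31] -> [-25]
  [26, -6, 46, -12, -8, -38, -24, -26, -10] -> [-6, -12, -8, -38, -24, -26, -10] -> [-6]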